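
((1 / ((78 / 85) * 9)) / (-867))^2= 25 / 1281783204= 0.00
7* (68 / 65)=476 / 65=7.32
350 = 350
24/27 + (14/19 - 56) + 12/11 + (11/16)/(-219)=-117070865/2197008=-53.29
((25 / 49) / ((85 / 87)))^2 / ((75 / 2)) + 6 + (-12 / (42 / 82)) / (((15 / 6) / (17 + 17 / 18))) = -5063378344 / 31225005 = -162.16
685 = 685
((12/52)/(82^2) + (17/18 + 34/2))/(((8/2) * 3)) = 14117065/9440496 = 1.50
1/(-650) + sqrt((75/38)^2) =12178/6175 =1.97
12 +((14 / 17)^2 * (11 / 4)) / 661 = 2292887 / 191029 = 12.00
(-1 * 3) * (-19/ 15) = 19/ 5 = 3.80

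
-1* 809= -809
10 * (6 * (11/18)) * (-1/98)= -55/147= -0.37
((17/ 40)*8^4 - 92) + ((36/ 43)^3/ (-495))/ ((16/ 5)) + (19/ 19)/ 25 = 36050930417/ 21864425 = 1648.84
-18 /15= -6 /5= -1.20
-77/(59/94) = -7238/59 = -122.68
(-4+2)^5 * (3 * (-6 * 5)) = 2880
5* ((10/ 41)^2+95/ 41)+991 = 1685846/ 1681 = 1002.88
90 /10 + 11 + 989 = 1009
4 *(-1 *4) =-16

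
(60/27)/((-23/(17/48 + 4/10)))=-181/2484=-0.07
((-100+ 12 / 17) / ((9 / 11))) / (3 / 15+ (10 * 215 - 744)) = -92840 / 1075743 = -0.09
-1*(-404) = 404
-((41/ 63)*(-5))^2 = -42025/ 3969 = -10.59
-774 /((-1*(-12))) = -129 /2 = -64.50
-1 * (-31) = 31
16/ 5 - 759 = -3779/ 5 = -755.80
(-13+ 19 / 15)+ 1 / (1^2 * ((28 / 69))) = -3893 / 420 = -9.27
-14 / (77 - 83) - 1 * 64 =-185 / 3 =-61.67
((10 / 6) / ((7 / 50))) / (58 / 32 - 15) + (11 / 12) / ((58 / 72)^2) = 1900028 / 3726471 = 0.51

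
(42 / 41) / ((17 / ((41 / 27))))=14 / 153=0.09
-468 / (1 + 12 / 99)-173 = -21845 / 37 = -590.41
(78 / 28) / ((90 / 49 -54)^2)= 4459 / 4355424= 0.00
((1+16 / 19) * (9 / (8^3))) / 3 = 105 / 9728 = 0.01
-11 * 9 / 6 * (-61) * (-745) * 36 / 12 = -4499055 / 2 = -2249527.50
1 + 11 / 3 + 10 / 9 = 52 / 9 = 5.78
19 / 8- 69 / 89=1139 / 712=1.60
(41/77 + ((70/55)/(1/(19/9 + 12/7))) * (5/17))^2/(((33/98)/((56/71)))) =59987026288/6636521727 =9.04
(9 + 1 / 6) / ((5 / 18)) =33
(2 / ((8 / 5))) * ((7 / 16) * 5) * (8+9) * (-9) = -26775 / 64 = -418.36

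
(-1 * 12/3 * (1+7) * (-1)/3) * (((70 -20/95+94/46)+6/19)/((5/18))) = 6053568/2185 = 2770.51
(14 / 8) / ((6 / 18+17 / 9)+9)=63 / 404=0.16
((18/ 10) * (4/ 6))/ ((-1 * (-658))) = 3/ 1645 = 0.00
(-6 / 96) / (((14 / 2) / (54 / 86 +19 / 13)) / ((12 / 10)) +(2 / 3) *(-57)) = 438 / 246739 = 0.00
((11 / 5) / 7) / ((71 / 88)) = 968 / 2485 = 0.39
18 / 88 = 9 / 44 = 0.20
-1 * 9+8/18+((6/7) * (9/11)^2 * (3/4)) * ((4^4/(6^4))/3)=-65003/7623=-8.53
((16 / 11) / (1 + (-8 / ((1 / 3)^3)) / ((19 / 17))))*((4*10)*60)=-18.16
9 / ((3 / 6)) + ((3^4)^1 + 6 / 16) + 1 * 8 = 859 / 8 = 107.38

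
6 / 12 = 1 / 2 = 0.50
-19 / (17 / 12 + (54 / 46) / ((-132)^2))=-2538096 / 189253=-13.41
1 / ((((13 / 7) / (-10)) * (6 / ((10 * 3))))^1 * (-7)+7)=50 / 363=0.14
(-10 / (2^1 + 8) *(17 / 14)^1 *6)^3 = -132651 / 343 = -386.74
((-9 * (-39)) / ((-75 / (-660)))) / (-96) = -1287 / 40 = -32.18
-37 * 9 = -333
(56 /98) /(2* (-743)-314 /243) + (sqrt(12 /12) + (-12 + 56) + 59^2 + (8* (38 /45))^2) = 4574387758511 /1280753775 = 3571.64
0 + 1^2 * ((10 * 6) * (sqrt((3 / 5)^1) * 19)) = 228 * sqrt(15) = 883.04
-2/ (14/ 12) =-1.71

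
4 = 4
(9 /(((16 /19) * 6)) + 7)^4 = 6234839521 /1048576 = 5946.01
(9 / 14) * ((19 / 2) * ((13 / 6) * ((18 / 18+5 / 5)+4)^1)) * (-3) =-6669 / 28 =-238.18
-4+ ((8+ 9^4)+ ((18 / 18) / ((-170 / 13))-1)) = 1115867 / 170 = 6563.92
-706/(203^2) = -0.02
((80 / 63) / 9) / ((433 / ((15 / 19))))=400 / 1554903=0.00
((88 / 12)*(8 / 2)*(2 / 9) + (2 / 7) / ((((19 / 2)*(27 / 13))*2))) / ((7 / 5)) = 117170 / 25137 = 4.66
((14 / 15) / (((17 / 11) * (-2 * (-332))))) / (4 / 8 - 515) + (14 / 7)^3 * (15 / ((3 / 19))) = 760.00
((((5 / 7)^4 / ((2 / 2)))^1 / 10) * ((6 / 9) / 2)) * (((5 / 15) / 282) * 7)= 125 / 1741068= 0.00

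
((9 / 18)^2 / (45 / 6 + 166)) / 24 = 0.00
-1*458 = -458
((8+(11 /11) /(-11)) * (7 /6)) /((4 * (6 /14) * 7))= 203 /264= 0.77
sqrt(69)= 8.31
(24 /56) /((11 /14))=6 /11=0.55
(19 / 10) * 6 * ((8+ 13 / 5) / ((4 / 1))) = 3021 / 100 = 30.21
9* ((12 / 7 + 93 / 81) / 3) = 8.59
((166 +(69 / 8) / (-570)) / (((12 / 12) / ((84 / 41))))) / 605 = 5298237 / 9425900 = 0.56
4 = 4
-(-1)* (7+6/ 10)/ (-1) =-38/ 5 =-7.60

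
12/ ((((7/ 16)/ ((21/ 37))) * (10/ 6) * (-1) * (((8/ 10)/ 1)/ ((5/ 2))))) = -1080/ 37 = -29.19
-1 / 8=-0.12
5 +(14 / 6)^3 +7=667 / 27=24.70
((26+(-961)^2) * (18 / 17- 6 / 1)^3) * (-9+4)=2736950005440 / 4913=557083249.63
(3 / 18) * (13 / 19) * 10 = 65 / 57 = 1.14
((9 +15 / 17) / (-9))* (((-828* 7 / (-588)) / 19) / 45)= -184 / 14535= -0.01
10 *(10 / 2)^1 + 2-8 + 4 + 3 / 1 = 51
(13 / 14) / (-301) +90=379247 / 4214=90.00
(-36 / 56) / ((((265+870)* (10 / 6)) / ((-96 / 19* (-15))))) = -3888 / 150955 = -0.03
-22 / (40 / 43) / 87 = -473 / 1740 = -0.27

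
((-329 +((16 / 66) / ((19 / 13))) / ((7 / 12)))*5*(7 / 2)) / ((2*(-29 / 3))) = 7213665 / 24244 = 297.54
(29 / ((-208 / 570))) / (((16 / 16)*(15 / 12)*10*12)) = -551 / 1040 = -0.53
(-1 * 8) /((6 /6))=-8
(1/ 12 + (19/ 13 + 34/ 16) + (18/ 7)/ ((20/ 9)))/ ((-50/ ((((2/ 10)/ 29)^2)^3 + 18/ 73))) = -1259748163657152379/ 52920687340218750000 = -0.02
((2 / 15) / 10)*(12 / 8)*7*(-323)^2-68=726903 / 50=14538.06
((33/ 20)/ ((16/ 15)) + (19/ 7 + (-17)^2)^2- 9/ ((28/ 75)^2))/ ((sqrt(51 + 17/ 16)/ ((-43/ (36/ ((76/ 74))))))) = -31123877257 * sqrt(17)/ 8876448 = -14457.03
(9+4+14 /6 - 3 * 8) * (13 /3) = -338 /9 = -37.56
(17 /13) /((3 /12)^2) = 272 /13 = 20.92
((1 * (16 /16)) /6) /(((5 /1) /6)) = 0.20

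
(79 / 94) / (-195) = -79 / 18330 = -0.00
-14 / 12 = -1.17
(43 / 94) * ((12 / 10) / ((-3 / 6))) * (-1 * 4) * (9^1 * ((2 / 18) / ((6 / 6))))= 1032 / 235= 4.39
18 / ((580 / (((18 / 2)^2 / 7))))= 0.36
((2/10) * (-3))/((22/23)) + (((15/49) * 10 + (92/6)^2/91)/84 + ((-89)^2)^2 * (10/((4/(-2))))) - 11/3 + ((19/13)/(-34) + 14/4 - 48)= -35313677441717107/112567455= -313711253.77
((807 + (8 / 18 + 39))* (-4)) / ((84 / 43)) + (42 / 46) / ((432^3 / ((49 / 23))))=-172477050787487 / 99513888768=-1733.20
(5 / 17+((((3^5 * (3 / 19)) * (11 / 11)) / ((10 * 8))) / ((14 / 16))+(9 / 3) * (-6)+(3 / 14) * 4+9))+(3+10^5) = 322986109 / 3230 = 99995.70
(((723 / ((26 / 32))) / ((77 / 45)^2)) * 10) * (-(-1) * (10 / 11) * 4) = 9370080000 / 847847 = 11051.62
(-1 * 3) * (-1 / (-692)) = -3 / 692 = -0.00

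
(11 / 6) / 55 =0.03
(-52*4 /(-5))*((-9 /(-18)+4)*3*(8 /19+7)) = 395928 /95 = 4167.66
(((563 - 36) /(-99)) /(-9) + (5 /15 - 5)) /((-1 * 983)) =3631 /875853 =0.00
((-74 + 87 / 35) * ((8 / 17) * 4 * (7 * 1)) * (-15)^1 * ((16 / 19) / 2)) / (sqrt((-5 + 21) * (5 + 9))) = 240288 * sqrt(14) / 2261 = 397.65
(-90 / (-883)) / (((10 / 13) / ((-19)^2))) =42237 / 883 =47.83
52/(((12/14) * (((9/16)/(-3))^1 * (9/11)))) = -32032/81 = -395.46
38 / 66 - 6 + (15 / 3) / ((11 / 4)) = -119 / 33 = -3.61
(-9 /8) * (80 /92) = -45 /46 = -0.98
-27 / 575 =-0.05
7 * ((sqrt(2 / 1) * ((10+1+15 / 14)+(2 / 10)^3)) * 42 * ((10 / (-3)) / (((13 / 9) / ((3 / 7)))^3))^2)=10919575622628 * sqrt(2) / 405620894315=38.07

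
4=4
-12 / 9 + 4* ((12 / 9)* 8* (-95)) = -12164 / 3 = -4054.67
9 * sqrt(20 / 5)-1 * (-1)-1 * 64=-45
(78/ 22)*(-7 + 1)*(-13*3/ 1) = 9126/ 11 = 829.64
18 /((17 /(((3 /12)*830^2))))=3100050 /17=182355.88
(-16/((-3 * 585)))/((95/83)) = 1328/166725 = 0.01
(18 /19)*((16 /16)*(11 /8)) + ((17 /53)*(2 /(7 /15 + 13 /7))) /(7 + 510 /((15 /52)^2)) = 29460304197 /22615210028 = 1.30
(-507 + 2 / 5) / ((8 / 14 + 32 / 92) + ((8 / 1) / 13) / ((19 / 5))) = -100729811 / 214980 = -468.55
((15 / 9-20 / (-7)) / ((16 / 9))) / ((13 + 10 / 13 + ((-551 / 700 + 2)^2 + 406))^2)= 34417906250000 / 2400033702135323523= 0.00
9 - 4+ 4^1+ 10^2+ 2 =111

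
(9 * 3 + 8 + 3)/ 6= 19/ 3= 6.33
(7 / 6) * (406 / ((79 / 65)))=389.73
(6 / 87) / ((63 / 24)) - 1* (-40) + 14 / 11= 276662 / 6699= 41.30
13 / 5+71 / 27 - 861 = -115529 / 135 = -855.77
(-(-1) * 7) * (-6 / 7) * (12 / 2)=-36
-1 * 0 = 0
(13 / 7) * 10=130 / 7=18.57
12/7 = 1.71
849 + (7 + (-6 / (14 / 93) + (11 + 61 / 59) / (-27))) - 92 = 8069947 / 11151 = 723.70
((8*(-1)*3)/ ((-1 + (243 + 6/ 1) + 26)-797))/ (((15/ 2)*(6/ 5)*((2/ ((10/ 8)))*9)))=0.00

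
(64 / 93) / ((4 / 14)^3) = 2744 / 93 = 29.51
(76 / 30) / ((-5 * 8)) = -19 / 300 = -0.06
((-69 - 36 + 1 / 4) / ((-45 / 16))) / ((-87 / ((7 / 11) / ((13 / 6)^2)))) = -46928 / 808665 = -0.06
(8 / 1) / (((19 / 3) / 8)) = 192 / 19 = 10.11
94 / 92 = 47 / 46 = 1.02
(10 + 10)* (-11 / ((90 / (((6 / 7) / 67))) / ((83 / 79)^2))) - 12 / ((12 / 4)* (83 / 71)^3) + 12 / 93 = -375002311895044 / 155648253166539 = -2.41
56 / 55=1.02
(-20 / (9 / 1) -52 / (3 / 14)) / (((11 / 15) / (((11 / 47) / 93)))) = -11020 / 13113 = -0.84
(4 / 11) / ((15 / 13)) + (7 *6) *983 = 6812242 / 165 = 41286.32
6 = 6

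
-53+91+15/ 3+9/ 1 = 52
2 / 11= 0.18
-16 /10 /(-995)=8 /4975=0.00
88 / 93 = 0.95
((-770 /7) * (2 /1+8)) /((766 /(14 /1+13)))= -14850 /383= -38.77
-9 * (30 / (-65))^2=-324 / 169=-1.92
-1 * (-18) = 18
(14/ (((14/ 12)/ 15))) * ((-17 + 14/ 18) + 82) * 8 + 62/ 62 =94721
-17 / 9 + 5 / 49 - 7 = -3875 / 441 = -8.79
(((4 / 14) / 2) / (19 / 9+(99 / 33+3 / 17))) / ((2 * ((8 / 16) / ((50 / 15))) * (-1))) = -0.09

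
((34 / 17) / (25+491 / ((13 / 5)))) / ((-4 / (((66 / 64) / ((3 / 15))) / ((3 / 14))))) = -1001 / 17792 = -0.06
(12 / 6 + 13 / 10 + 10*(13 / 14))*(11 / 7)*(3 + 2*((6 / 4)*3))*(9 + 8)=4034.62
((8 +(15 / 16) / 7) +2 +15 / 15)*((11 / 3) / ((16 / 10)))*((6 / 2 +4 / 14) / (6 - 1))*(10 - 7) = 315491 / 6272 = 50.30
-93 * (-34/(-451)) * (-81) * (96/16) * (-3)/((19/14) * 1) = -64542744/8569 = -7532.12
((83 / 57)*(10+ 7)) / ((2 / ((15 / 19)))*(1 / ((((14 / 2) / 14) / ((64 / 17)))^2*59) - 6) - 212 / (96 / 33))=-962358440 / 3329394377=-0.29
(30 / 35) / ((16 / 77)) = 33 / 8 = 4.12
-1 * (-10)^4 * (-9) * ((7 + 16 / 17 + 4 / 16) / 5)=2506500 / 17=147441.18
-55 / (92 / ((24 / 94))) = -165 / 1081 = -0.15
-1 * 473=-473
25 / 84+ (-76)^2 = 485209 / 84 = 5776.30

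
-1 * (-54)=54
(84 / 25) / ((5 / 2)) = 168 / 125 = 1.34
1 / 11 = 0.09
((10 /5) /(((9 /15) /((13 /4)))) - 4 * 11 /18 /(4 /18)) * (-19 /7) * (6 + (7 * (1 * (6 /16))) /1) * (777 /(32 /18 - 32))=-100.31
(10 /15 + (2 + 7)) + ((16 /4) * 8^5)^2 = 51539607581 /3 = 17179869193.67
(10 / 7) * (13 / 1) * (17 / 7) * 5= 11050 / 49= 225.51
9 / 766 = 0.01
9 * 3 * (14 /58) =189 /29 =6.52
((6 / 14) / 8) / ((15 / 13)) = 13 / 280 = 0.05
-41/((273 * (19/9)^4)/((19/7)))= -0.02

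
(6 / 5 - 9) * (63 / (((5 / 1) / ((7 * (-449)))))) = 7722351 / 25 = 308894.04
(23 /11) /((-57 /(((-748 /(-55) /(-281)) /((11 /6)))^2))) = -1276224 /49921118225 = -0.00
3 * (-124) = -372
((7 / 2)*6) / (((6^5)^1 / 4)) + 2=1303 / 648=2.01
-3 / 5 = -0.60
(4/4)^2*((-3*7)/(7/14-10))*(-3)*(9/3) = -378/19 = -19.89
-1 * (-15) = 15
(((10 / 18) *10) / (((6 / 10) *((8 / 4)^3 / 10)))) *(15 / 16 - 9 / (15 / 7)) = -37.76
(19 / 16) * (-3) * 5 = -17.81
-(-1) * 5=5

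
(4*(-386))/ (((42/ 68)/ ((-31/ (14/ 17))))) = 13832696/ 147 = 94099.97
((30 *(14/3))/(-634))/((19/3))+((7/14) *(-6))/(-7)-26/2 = -531494/42161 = -12.61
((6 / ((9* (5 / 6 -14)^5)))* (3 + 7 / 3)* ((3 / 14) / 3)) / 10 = -6912 / 107696973965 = -0.00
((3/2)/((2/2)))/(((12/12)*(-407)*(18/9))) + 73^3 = 633319673/1628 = 389017.00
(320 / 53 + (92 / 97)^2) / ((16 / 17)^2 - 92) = -249946852 / 3282790691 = -0.08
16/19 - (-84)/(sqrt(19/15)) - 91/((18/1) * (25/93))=-51199/2850 + 84 * sqrt(285)/19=56.67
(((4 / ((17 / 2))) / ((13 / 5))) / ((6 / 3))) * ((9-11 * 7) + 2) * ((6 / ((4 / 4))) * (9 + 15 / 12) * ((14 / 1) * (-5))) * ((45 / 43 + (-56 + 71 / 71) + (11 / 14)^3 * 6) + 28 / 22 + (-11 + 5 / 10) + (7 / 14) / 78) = -9380218103400 / 6053411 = -1549575.62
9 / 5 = 1.80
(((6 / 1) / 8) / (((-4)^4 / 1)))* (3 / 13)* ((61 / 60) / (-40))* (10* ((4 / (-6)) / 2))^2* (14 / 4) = -427 / 638976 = -0.00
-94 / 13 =-7.23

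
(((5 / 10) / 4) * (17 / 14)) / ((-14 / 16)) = -17 / 98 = -0.17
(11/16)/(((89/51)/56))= 3927/178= 22.06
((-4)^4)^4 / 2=2147483648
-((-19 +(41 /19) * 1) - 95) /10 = 425 /38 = 11.18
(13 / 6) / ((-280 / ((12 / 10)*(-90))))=117 / 140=0.84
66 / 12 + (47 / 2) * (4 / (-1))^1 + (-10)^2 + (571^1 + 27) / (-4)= -138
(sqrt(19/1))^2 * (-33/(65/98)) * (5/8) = -30723/52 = -590.83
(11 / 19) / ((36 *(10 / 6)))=11 / 1140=0.01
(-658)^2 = 432964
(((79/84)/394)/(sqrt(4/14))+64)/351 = 79*sqrt(14)/23233392+64/351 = 0.18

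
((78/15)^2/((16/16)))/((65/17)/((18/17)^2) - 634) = -219024/5107775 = -0.04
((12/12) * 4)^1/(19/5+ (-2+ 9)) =10/27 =0.37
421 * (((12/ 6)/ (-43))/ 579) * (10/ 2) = -4210/ 24897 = -0.17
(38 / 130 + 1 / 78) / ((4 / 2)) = 119 / 780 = 0.15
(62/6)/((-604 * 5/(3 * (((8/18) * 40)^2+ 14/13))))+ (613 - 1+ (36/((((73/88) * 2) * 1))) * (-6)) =55546688839/116072190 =478.55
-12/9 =-1.33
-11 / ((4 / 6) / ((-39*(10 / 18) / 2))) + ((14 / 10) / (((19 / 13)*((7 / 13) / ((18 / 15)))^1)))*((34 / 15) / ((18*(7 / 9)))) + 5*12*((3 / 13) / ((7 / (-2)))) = 175.14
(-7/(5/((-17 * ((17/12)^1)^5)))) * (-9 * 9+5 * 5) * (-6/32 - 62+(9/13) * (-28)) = 20067564527927/32348160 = 620361.85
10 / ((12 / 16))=40 / 3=13.33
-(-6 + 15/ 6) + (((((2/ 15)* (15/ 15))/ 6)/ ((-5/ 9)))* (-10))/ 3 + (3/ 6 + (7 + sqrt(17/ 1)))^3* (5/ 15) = 743* sqrt(17)/ 12 + 32611/ 120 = 527.05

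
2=2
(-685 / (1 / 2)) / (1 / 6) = -8220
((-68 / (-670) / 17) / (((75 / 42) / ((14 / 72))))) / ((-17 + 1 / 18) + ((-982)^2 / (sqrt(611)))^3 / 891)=13364414306761518 / 5387814765450813652404335640254490818575 + 10631667918870739169485056 * sqrt(611) / 26939073827254068262021678201272454092875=0.00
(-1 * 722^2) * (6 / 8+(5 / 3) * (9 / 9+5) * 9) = -47306523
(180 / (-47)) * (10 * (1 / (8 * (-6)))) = 75 / 94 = 0.80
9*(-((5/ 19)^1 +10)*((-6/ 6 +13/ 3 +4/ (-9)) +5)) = -13845/ 19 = -728.68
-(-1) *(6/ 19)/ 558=1/ 1767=0.00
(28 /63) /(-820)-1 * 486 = -896671 /1845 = -486.00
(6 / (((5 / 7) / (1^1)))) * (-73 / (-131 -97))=511 / 190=2.69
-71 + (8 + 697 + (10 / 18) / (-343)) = 1957153 / 3087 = 634.00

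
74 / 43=1.72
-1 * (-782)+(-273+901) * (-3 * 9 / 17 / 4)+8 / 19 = 172181 / 323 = 533.07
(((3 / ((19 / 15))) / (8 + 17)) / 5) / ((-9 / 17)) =-17 / 475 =-0.04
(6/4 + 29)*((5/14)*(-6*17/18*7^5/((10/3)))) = -2489837/8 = -311229.62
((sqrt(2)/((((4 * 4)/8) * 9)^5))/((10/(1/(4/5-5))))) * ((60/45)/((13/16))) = -sqrt(2)/48361131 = -0.00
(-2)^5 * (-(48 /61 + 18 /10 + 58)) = 591328 /305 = 1938.78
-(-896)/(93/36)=10752/31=346.84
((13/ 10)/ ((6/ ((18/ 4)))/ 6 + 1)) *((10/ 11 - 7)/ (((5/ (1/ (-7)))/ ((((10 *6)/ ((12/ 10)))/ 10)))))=7839/ 8470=0.93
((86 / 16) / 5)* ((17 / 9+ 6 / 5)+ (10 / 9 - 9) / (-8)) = 7009 / 1600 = 4.38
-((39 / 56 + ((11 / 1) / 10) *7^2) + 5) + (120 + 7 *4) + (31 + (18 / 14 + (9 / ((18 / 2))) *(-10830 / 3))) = -977007 / 280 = -3489.31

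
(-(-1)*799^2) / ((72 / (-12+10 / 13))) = -46603273 / 468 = -99579.64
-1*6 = -6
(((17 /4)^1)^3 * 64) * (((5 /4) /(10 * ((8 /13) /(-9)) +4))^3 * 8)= 983590583625 /467288576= 2104.89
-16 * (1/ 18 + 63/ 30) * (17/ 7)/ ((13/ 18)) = -52768/ 455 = -115.97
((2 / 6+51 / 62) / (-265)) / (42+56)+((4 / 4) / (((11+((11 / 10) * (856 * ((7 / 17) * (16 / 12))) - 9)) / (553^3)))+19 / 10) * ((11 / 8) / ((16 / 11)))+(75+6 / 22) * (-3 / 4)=8662664199305855021 / 28126067212320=307994.15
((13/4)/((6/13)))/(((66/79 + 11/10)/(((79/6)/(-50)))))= -1054729/1100880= -0.96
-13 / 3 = -4.33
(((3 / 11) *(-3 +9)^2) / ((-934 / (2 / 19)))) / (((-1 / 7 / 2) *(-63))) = -24 / 97603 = -0.00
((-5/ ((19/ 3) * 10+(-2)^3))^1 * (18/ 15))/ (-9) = 1/ 83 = 0.01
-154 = -154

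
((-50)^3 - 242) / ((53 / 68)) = -8516456 / 53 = -160687.85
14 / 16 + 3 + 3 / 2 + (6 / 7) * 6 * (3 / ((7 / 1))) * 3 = 4699 / 392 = 11.99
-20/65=-4/13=-0.31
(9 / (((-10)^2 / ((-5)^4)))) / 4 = 225 / 16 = 14.06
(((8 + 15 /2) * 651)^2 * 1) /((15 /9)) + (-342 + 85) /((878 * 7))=3754647581089 /61460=61090914.11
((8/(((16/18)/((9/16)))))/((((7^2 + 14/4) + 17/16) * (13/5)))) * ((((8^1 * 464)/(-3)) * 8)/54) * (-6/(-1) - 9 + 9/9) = 148480/11141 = 13.33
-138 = -138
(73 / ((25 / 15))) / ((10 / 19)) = 4161 / 50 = 83.22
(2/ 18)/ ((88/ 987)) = 329/ 264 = 1.25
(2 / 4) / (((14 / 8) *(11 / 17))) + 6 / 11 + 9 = 769 / 77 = 9.99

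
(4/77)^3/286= 32/65284219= 0.00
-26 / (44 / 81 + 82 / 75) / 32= -26325 / 53024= -0.50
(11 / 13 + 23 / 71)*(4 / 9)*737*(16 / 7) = 5660160 / 6461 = 876.05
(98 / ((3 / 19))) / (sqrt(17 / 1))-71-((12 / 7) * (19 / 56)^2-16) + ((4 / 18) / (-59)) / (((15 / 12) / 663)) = -277789639 / 4856880 + 1862 * sqrt(17) / 51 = 93.34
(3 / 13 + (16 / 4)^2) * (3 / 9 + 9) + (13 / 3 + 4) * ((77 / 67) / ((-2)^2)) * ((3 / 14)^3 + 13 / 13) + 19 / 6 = 643551589 / 4097184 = 157.07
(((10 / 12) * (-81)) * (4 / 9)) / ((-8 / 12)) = 45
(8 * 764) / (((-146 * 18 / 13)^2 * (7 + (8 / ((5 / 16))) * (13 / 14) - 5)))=0.01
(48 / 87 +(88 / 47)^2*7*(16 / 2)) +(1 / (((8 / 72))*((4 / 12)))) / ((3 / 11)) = 18953639 / 64061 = 295.87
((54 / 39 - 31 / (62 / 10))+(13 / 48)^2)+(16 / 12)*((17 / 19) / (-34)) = -2035697 / 569088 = -3.58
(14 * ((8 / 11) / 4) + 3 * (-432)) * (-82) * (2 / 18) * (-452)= -527346592 / 99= -5326733.25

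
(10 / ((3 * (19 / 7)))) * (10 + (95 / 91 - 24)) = -15.91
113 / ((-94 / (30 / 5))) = -339 / 47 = -7.21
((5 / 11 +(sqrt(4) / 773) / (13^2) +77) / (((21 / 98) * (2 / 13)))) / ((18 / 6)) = 779119222 / 994851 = 783.15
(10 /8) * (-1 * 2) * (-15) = 75 /2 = 37.50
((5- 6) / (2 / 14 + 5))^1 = -7 / 36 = -0.19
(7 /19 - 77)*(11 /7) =-2288 /19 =-120.42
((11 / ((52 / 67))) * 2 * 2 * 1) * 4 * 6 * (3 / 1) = 53064 / 13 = 4081.85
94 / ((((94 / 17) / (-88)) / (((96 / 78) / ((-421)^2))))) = -23936 / 2304133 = -0.01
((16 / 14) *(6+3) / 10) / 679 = 36 / 23765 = 0.00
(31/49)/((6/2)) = 0.21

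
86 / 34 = 43 / 17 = 2.53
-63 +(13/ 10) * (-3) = -669/ 10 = -66.90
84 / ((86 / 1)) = 42 / 43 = 0.98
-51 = -51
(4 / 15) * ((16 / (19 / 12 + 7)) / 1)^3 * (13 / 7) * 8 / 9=109051904 / 38245445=2.85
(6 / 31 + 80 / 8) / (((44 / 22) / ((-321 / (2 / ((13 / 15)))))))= -109889 / 155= -708.96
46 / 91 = 0.51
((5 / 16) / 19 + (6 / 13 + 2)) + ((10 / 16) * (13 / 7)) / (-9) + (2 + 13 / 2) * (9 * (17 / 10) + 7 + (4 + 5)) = 334124569 / 1244880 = 268.40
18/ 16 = 9/ 8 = 1.12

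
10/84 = 5/42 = 0.12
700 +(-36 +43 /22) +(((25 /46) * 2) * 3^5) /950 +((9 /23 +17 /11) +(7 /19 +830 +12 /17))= 11137881 /7429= 1499.24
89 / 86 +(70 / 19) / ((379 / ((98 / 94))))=30416763 / 29106442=1.05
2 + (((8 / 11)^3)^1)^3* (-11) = 294500034 / 214358881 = 1.37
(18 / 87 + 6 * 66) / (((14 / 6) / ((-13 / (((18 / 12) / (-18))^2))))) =-64527840 / 203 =-317871.13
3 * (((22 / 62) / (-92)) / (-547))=33 / 1560044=0.00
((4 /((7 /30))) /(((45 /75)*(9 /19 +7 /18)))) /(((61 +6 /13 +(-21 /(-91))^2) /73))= 42192540 /1073387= 39.31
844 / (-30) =-422 / 15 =-28.13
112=112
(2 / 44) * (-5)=-5 / 22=-0.23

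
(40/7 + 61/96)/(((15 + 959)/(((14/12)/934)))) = 4267/523996416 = 0.00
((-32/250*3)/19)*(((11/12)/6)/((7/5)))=-22/9975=-0.00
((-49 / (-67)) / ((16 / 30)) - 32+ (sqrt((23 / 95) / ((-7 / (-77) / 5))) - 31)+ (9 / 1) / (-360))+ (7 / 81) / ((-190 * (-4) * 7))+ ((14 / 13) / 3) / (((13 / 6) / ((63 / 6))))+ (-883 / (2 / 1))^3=-14996591209439651 / 174260970+ sqrt(4807) / 19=-86058229.64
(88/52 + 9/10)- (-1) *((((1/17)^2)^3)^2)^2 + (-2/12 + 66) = 4529263621350866643658275434745698/66192490906349321405483302838595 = 68.43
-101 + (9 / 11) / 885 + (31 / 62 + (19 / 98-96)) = -196.31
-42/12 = -7/2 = -3.50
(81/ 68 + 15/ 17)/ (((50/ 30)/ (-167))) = -70641/ 340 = -207.77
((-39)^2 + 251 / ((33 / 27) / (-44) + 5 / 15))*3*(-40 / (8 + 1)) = -343560 / 11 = -31232.73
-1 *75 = -75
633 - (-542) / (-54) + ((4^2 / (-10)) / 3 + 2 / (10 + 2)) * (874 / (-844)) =71023663 / 113940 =623.34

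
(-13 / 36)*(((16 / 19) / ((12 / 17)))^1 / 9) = -221 / 4617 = -0.05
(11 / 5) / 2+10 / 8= 47 / 20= 2.35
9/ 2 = 4.50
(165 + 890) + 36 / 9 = 1059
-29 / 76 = -0.38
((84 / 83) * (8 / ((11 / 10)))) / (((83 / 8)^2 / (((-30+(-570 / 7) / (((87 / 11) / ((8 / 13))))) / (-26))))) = 0.10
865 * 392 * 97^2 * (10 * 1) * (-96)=-3062787571200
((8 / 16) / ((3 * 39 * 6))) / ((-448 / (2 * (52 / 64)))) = -0.00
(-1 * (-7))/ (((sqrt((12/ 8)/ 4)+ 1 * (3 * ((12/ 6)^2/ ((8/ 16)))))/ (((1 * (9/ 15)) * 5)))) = 1344/ 1535-14 * sqrt(6)/ 1535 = 0.85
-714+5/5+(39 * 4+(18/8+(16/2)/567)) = -1258141/2268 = -554.74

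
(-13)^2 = 169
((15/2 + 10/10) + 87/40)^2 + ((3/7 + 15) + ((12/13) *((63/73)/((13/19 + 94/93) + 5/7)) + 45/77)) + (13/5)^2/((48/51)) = 2395015294641/17420603200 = 137.48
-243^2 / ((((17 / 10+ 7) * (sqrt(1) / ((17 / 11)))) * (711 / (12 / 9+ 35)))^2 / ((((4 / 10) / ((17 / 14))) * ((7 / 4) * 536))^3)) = -7748865197895112704 / 53982684085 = -143543533.07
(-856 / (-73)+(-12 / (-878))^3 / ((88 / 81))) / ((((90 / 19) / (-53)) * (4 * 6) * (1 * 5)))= -160442552945777 / 146744846115120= -1.09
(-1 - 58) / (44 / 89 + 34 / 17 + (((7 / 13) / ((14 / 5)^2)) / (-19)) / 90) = -653686488 / 27635891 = -23.65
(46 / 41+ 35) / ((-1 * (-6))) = 1481 / 246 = 6.02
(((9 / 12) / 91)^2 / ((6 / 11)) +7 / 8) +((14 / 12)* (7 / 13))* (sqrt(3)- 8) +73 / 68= -41584225 / 13514592 +49* sqrt(3) / 78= -1.99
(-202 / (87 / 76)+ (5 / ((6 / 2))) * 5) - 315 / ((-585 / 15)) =-181016 / 1131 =-160.05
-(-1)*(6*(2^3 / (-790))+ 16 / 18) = 2944 / 3555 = 0.83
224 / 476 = 0.47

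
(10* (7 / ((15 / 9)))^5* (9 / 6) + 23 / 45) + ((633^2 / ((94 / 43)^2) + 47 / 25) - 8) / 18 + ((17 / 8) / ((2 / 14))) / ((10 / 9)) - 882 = 4650846193813 / 198810000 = 23393.42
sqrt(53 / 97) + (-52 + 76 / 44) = -553 / 11 + sqrt(5141) / 97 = -49.53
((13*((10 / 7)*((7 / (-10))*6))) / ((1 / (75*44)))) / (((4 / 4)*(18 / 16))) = -228800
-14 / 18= -7 / 9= -0.78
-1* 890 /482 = -445 /241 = -1.85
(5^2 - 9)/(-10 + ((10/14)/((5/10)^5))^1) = 56/45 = 1.24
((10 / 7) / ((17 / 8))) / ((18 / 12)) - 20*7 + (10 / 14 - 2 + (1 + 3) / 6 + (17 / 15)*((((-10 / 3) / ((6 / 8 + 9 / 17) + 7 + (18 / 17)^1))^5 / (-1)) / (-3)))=-6026274365385237163 / 42991673766399855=-140.17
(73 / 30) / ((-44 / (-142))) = 5183 / 660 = 7.85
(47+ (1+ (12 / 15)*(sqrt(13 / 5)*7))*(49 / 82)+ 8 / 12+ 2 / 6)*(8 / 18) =2744*sqrt(65) / 9225+ 7970 / 369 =24.00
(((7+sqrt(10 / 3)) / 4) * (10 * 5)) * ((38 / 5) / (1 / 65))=54498.96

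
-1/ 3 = -0.33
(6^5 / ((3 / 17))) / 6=7344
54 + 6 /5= 276 /5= 55.20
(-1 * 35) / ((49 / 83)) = -415 / 7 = -59.29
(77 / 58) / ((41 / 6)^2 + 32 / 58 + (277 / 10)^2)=17325 / 10629697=0.00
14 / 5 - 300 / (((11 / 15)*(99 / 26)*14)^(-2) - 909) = 22963171189 / 7336398505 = 3.13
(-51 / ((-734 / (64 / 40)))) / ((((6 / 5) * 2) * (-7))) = -17 / 2569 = -0.01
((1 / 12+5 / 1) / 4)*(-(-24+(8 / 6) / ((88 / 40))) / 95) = 11773 / 37620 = 0.31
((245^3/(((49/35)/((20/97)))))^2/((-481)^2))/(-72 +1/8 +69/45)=-5296410918750000000/18375007353209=-288239.93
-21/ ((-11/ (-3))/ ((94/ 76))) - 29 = -15083/ 418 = -36.08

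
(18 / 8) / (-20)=-0.11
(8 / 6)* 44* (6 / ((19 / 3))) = 1056 / 19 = 55.58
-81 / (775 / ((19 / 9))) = -171 / 775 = -0.22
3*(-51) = -153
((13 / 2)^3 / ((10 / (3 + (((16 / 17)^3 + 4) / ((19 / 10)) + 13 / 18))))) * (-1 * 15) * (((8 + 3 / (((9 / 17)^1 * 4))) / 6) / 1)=-2613912512029 / 645214464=-4051.23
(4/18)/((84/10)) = 5/189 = 0.03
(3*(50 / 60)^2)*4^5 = 2133.33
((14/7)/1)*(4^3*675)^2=3732480000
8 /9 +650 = 5858 /9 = 650.89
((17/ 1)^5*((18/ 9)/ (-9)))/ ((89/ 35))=-99389990/ 801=-124082.38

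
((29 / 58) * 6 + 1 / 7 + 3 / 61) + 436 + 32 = 201199 / 427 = 471.19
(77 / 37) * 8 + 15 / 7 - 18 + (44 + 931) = 252730 / 259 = 975.79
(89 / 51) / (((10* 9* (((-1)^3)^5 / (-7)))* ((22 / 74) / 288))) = 368816 / 2805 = 131.49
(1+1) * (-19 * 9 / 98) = -171 / 49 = -3.49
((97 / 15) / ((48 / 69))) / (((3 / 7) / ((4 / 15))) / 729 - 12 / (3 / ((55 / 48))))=-421659 / 207800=-2.03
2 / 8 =1 / 4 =0.25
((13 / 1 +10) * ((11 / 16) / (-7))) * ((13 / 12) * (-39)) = 42757 / 448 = 95.44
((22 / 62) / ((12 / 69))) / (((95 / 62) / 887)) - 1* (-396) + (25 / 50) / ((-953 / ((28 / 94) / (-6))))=20132502244 / 12765435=1577.11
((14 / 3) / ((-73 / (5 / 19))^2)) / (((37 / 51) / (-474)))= -0.04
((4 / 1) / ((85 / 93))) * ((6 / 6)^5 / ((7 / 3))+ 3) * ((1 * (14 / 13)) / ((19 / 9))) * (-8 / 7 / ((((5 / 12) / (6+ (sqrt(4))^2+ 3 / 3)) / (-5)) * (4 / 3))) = 127277568 / 146965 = 866.04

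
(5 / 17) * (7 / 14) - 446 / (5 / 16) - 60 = -252799 / 170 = -1487.05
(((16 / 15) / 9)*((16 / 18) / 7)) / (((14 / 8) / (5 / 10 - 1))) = -256 / 59535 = -0.00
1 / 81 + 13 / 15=356 / 405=0.88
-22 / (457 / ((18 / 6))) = -66 / 457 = -0.14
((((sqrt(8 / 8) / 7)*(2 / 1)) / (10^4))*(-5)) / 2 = -1 / 14000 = -0.00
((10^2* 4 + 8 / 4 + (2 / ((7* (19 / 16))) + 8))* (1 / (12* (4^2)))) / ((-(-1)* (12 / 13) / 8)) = 354653 / 19152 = 18.52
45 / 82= 0.55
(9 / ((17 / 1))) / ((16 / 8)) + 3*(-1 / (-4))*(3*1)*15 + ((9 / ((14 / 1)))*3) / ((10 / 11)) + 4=23881 / 595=40.14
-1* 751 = -751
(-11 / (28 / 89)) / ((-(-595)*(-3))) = 979 / 49980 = 0.02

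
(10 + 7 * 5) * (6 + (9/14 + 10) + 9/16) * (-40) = -433575/14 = -30969.64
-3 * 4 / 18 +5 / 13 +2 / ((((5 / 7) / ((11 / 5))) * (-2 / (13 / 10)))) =-41789 / 9750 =-4.29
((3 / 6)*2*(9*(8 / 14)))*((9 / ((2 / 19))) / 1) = 3078 / 7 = 439.71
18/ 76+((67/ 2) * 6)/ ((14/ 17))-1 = 32360/ 133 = 243.31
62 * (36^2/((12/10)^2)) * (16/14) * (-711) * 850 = -269781840000/7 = -38540262857.14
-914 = -914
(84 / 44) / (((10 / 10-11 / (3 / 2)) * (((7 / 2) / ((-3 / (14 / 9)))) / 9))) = 2187 / 1463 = 1.49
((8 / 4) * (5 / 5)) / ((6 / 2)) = 2 / 3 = 0.67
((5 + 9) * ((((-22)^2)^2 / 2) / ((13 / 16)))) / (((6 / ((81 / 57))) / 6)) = 708390144 / 247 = 2867976.29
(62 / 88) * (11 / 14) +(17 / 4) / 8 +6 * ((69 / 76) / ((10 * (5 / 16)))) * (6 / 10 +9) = 17.82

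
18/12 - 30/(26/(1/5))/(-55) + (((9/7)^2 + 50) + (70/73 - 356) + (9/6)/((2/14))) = -745230194/2557555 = -291.38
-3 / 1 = -3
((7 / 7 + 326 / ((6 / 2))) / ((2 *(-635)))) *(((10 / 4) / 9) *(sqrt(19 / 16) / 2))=-329 *sqrt(19) / 109728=-0.01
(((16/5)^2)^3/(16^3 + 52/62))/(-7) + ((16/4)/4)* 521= 3618304750027/6945421875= 520.96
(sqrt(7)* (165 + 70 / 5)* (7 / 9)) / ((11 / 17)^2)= 362117* sqrt(7) / 1089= 879.77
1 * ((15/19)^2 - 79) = -28294/361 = -78.38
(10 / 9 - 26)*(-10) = 2240 / 9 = 248.89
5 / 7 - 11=-72 / 7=-10.29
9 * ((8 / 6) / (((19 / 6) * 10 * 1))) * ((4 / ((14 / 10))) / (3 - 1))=72 / 133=0.54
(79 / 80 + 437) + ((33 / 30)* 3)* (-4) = 33983 / 80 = 424.79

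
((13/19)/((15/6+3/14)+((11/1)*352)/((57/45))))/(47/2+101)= 182/101323329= 0.00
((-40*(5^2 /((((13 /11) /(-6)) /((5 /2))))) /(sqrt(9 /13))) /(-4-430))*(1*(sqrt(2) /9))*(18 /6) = -27500*sqrt(26) /8463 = -16.57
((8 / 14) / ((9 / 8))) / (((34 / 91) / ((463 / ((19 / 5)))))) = 481520 / 2907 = 165.64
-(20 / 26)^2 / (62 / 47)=-0.45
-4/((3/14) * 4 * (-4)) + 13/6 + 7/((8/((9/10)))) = 989/240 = 4.12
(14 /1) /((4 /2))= 7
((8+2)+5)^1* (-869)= -13035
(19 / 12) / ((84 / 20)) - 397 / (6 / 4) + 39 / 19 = -1255591 / 4788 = -262.24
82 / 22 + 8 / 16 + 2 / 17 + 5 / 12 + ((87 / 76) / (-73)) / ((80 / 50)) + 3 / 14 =865566211 / 174295968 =4.97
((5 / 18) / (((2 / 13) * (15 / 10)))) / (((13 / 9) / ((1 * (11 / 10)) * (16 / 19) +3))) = 3.27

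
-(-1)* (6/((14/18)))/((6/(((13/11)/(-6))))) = -39/154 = -0.25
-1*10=-10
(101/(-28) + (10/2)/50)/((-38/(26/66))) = 6383/175560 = 0.04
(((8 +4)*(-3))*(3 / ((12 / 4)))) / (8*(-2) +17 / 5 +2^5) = -180 / 97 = -1.86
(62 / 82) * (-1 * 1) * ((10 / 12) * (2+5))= -1085 / 246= -4.41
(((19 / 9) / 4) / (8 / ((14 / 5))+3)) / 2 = 0.05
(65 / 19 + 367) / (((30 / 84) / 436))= 42959952 / 95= 452210.02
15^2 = 225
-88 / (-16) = 11 / 2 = 5.50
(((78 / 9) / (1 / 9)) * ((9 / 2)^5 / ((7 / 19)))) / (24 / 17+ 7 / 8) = 743840253 / 4354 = 170840.66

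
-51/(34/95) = -285/2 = -142.50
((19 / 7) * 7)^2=361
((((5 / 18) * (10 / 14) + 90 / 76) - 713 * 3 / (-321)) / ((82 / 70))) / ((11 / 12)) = 1873720 / 250059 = 7.49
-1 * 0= 0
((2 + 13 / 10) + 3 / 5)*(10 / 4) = 39 / 4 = 9.75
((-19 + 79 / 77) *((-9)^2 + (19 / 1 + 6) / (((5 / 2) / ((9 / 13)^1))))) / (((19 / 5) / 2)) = -15819120 / 19019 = -831.75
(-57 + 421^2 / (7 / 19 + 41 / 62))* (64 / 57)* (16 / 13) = 11248950272 / 47307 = 237786.17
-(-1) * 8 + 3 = 11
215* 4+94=954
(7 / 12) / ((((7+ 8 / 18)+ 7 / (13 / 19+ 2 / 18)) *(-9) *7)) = -34 / 59655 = -0.00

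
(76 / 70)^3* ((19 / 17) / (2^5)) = 130321 / 2915500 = 0.04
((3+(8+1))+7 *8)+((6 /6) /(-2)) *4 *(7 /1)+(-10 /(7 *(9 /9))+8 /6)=1132 /21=53.90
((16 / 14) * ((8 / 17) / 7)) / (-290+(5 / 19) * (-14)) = -304 / 1162035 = -0.00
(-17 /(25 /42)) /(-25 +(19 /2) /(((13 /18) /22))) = -1326 /12275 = -0.11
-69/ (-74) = 69/ 74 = 0.93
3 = 3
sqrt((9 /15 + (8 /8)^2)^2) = 8 /5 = 1.60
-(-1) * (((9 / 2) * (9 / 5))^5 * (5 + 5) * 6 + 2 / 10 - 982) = 10455444203 / 5000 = 2091088.84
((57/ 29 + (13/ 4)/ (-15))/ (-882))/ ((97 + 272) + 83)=-3043/ 693675360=-0.00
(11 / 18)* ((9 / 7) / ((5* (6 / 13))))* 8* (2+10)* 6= 6864 / 35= 196.11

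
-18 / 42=-3 / 7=-0.43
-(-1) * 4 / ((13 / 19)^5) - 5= 21.68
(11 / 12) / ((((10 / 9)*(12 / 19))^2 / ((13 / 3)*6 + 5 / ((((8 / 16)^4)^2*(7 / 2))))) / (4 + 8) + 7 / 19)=48998169 / 19698644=2.49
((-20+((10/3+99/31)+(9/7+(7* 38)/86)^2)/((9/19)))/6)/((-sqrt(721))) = -2597738701* sqrt(721)/328053718062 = -0.21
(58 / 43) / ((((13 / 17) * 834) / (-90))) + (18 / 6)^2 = 684519 / 77701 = 8.81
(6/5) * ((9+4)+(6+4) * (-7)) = -68.40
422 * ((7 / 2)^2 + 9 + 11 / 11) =18779 / 2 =9389.50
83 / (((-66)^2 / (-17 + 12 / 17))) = -22991 / 74052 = -0.31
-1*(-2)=2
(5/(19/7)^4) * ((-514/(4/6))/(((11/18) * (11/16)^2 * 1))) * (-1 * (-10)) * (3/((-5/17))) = 4350399943680/173457251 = 25080.53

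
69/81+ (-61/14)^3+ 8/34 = -102815023/1259496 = -81.63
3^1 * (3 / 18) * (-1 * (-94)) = 47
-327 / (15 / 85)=-1853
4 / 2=2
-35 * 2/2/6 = -35/6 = -5.83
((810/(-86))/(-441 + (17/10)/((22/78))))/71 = 14850/48692297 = 0.00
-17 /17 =-1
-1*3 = -3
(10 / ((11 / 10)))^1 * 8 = 800 / 11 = 72.73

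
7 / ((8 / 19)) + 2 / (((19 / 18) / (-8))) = 223 / 152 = 1.47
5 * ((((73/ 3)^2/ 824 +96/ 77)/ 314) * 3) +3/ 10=117708749/ 298840080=0.39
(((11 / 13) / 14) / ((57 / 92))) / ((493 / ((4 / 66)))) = 92 / 7671573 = 0.00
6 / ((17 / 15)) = 90 / 17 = 5.29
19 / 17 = 1.12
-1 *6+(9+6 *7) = 45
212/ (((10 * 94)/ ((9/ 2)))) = 1.01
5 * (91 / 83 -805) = -333620 / 83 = -4019.52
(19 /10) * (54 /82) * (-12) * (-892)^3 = 2184555982464 /205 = 10656370646.17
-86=-86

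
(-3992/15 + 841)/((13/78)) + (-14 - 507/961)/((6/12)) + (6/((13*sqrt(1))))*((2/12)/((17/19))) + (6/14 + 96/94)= 1195421438104/349366745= 3421.68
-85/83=-1.02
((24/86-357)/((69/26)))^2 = 17672511844/978121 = 18067.82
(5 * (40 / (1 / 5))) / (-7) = -1000 / 7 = -142.86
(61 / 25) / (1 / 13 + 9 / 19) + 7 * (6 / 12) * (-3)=-20633 / 3400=-6.07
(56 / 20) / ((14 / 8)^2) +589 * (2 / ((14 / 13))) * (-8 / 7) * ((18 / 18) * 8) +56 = -2436296 / 245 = -9944.07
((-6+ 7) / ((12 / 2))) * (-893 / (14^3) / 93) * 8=-893 / 191394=-0.00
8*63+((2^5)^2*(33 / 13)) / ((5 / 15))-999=7303.15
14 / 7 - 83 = -81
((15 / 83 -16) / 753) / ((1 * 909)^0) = -1313 / 62499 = -0.02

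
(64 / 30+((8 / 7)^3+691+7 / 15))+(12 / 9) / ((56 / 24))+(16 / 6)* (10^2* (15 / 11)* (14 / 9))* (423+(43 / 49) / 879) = 35813210582344 / 149241015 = 239968.96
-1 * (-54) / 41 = 54 / 41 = 1.32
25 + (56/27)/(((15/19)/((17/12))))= 34897/1215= 28.72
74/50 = 37/25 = 1.48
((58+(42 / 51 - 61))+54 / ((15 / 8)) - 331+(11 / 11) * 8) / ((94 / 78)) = -20904 / 85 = -245.93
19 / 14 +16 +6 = 327 / 14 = 23.36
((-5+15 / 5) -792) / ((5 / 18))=-14292 / 5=-2858.40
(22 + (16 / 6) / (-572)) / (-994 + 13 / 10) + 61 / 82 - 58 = -20002254205 / 349212006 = -57.28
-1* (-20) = 20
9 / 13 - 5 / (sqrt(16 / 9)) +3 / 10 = -717 / 260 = -2.76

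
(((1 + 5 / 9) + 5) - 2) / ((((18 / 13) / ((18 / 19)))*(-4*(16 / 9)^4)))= -388557 / 4980736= -0.08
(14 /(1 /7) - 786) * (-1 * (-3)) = -2064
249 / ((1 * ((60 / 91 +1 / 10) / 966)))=316766.92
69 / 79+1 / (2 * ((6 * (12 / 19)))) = 11437 / 11376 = 1.01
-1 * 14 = -14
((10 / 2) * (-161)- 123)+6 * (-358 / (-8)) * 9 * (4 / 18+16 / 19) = 31235 / 19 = 1643.95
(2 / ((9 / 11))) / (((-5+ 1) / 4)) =-22 / 9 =-2.44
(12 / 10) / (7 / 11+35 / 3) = 99 / 1015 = 0.10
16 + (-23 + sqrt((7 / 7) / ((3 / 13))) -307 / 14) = -405 / 14 + sqrt(39) / 3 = -26.85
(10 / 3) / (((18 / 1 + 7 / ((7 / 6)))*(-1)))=-5 / 36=-0.14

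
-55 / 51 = -1.08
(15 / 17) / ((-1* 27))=-5 / 153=-0.03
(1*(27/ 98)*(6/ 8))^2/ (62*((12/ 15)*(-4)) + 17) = -32805/ 139373248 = -0.00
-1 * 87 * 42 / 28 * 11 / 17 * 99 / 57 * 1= -94743 / 646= -146.66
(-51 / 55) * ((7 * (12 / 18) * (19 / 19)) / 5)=-238 / 275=-0.87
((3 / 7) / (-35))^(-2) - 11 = 59926 / 9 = 6658.44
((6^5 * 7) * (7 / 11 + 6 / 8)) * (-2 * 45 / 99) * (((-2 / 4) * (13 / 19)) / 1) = 53955720 / 2299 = 23469.21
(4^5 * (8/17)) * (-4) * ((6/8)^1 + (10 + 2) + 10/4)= -499712/17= -29394.82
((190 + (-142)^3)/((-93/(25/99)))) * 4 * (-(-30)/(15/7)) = 14366800/33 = 435357.58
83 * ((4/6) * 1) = 166/3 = 55.33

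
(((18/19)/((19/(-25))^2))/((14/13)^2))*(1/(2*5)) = 190125/1344364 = 0.14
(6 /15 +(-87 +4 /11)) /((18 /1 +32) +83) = -0.65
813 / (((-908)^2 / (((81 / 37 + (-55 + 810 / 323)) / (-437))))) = 122188209 / 1076458742092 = 0.00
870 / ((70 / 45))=3915 / 7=559.29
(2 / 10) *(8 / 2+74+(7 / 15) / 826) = 138061 / 8850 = 15.60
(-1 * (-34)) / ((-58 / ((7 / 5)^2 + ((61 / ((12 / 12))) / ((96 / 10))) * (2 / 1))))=-149617 / 17400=-8.60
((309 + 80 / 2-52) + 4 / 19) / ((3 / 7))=39529 / 57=693.49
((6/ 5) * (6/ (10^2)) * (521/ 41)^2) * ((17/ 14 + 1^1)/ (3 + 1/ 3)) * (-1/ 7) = -227196117/ 205922500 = -1.10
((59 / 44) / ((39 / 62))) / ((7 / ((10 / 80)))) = 0.04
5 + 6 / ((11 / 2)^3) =6703 / 1331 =5.04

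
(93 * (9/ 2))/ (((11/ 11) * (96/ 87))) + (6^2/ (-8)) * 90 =-1647/ 64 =-25.73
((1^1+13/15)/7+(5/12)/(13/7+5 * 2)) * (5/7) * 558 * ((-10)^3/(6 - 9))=23296500/581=40097.25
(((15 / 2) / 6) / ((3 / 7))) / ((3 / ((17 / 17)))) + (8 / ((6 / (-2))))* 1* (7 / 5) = -497 / 180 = -2.76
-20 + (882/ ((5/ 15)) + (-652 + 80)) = 2054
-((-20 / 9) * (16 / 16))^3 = 8000 / 729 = 10.97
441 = 441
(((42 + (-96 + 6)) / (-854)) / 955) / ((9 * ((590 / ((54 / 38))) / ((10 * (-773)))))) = -55656 / 457126985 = -0.00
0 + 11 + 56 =67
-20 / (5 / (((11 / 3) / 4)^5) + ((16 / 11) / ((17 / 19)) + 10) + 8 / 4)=-13689335 / 14613997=-0.94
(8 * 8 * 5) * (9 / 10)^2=1296 / 5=259.20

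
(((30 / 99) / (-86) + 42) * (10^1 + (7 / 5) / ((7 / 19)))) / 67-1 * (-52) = 9610299 / 158455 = 60.65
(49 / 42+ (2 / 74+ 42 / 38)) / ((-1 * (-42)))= 9697 / 177156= 0.05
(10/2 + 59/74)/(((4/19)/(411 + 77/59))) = 99140613/8732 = 11353.71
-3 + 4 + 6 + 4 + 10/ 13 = 153/ 13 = 11.77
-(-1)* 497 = 497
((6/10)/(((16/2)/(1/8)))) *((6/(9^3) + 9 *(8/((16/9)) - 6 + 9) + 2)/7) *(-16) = -33781/22680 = -1.49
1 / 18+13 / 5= 239 / 90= 2.66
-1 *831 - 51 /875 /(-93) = -22540858 /27125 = -831.00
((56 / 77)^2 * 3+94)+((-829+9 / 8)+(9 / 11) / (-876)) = -51746481 / 70664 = -732.29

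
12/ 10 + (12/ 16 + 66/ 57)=1181/ 380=3.11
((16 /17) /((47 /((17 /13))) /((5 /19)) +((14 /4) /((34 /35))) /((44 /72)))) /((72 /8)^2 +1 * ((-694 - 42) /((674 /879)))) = -10784 /1434687855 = -0.00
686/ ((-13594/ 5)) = -245/ 971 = -0.25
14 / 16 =7 / 8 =0.88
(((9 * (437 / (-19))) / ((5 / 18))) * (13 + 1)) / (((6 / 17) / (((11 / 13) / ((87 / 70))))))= -7586964 / 377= -20124.57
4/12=1/3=0.33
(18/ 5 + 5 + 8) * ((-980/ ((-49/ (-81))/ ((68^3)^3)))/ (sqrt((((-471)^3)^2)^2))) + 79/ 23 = -237370449876464021009/ 3100046869109943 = -76569.96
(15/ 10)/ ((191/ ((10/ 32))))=15/ 6112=0.00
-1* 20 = -20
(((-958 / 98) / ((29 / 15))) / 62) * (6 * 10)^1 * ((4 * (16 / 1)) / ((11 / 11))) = -13795200 / 44051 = -313.16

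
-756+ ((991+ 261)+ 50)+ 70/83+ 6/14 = 317965/581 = 547.27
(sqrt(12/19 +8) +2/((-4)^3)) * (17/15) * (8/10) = -17/600 +136 * sqrt(779)/1425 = 2.64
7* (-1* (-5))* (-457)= -15995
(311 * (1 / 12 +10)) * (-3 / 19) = -37631 / 76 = -495.14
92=92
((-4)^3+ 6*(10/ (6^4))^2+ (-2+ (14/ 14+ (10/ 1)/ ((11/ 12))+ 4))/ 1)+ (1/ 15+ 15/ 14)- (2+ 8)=-1588405559/ 26943840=-58.95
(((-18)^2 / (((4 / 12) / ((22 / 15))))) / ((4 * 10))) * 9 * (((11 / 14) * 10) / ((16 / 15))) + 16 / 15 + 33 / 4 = 3985057 / 1680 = 2372.06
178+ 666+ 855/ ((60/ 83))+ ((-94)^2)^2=312307691/ 4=78076922.75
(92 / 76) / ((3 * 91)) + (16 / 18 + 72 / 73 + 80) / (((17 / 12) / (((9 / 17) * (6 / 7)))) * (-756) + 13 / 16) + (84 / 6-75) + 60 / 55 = -28273414763228 / 471700318089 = -59.94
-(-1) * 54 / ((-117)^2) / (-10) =-1 / 2535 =-0.00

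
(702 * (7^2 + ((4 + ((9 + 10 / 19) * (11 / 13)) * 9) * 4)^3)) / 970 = 11679180006557133 / 562197935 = 20774142.49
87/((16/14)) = 609/8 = 76.12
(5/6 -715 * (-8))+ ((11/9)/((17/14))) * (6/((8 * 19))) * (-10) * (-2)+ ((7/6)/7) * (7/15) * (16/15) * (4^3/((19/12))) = 832126049/145350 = 5724.98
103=103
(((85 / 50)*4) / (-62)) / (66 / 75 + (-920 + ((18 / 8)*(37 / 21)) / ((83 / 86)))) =98770 / 824014441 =0.00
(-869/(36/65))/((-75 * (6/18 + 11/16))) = 20.49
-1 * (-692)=692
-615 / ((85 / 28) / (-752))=2589888 / 17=152346.35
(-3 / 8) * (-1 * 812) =609 / 2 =304.50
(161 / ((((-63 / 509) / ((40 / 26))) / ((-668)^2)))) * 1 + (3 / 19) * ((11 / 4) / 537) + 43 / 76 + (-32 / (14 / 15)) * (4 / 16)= -2487328893676327 / 2785419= -892981951.25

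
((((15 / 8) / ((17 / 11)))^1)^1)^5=122298103125 / 46525874176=2.63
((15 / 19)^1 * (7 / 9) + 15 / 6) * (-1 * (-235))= 83425 / 114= 731.80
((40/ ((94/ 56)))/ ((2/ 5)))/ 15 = 560/ 141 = 3.97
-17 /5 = -3.40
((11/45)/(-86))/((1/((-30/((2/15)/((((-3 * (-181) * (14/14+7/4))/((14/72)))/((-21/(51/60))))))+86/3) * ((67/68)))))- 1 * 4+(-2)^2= -30320888257/154738080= -195.95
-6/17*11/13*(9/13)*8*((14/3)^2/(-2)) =51744/2873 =18.01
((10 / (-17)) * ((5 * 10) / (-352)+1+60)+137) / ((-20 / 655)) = -19833007 / 5984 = -3314.34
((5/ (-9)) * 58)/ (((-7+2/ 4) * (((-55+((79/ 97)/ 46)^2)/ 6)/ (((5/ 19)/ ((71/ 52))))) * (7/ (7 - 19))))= 1847596403200/ 10340209449297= 0.18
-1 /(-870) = 1 /870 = 0.00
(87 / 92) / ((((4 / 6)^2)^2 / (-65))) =-458055 / 1472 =-311.18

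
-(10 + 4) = -14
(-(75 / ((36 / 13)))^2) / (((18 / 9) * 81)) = -105625 / 23328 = -4.53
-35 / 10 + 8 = 9 / 2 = 4.50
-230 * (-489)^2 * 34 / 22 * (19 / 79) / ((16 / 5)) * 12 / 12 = -44410747725 / 6952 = -6388197.31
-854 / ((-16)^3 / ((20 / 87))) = 0.05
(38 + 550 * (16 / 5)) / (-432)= -899 / 216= -4.16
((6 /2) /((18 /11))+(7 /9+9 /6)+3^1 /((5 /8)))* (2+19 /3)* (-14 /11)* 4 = -112280 /297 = -378.05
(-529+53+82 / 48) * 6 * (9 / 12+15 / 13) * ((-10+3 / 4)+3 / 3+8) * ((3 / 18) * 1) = 375639 / 1664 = 225.74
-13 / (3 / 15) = -65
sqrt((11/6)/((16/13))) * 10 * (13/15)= 10.58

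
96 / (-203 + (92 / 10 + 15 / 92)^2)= -20313600 / 24404551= -0.83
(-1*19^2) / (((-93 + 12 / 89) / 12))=6764 / 145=46.65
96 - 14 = 82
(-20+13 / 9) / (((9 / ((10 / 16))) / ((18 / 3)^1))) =-835 / 108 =-7.73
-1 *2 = -2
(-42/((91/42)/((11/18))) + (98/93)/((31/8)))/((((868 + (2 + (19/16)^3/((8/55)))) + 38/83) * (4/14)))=-84271267840/1834737633729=-0.05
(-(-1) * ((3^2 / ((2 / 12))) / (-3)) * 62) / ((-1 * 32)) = 279 / 8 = 34.88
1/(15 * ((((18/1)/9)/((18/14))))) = 3/70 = 0.04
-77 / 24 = -3.21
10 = 10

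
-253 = -253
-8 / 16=-1 / 2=-0.50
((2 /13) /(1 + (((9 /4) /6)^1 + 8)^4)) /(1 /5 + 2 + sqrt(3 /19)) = 535040 /36420477119-12800 * sqrt(57) /36420477119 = 0.00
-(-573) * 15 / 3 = 2865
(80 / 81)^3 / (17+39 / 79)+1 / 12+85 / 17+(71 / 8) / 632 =9566516491909 / 1856693295936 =5.15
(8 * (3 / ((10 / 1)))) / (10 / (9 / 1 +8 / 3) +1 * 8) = 42 / 155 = 0.27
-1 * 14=-14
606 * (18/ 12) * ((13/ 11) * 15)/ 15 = 11817/ 11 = 1074.27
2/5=0.40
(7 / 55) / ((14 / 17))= 0.15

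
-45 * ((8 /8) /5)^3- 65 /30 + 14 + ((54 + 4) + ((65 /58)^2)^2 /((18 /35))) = 369406911323 /5092423200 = 72.54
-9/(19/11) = -99/19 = -5.21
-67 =-67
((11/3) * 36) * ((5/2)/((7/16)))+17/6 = 757.12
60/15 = 4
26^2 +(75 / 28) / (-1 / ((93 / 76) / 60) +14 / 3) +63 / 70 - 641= 20702401 / 577640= 35.84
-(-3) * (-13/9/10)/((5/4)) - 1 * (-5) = 349/75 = 4.65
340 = 340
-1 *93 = -93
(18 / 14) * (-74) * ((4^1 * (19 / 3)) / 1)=-16872 / 7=-2410.29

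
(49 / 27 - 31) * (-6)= 1576 / 9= 175.11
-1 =-1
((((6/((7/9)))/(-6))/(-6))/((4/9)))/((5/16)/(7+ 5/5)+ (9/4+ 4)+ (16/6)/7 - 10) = -1296/8951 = -0.14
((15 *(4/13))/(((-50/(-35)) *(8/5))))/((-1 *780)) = -7/2704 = -0.00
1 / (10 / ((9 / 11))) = 9 / 110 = 0.08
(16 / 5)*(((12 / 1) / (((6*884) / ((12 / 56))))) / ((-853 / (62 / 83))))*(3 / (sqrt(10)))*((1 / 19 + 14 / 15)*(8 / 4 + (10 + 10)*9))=-209064*sqrt(10) / 2858509625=-0.00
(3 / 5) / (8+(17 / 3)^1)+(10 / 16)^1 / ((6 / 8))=1079 / 1230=0.88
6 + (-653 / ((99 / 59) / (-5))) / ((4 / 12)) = 192833 / 33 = 5843.42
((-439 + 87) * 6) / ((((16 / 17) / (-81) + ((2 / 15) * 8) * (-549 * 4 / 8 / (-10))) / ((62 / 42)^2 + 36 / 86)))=-99487515600 / 530734337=-187.45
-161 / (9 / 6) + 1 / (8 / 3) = -2567 / 24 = -106.96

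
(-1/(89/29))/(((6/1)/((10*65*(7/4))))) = -65975/1068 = -61.77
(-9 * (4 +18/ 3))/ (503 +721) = -0.07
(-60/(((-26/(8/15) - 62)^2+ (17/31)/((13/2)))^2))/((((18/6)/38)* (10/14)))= -6319659008/893578954229983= -0.00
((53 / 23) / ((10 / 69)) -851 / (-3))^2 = 89740.19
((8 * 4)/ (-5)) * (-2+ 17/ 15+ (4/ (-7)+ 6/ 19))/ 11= 71648/ 109725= 0.65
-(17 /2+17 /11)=-221 /22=-10.05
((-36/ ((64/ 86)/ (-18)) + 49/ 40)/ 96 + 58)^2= 66357244801/ 14745600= 4500.14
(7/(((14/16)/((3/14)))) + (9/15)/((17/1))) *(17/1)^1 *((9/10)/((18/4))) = 1041/175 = 5.95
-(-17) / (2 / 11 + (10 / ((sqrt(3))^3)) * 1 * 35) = -5049 / 7411196 + 1079925 * sqrt(3) / 7411196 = 0.25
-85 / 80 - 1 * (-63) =991 / 16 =61.94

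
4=4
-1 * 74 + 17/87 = -6421/87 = -73.80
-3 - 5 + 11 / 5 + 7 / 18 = -487 / 90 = -5.41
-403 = -403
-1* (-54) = 54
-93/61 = -1.52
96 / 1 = 96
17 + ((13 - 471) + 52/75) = -33023/75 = -440.31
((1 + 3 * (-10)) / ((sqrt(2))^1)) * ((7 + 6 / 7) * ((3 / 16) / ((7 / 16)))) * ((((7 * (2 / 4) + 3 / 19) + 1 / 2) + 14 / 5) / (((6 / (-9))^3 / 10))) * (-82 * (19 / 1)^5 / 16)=-456294702046095 * sqrt(2) / 3136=-205771095686.41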